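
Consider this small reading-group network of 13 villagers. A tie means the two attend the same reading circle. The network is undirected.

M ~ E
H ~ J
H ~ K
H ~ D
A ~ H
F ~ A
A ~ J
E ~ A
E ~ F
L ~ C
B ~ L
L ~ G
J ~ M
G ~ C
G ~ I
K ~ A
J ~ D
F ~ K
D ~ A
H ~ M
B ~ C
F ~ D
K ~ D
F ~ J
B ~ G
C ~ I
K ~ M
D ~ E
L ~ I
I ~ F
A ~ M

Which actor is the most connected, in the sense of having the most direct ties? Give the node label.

A

Degrees — A:7, B:3, C:4, D:6, E:4, F:6, G:4, H:5, I:4, J:5, K:5, L:4, M:5.
The maximum is 7, attained only by A.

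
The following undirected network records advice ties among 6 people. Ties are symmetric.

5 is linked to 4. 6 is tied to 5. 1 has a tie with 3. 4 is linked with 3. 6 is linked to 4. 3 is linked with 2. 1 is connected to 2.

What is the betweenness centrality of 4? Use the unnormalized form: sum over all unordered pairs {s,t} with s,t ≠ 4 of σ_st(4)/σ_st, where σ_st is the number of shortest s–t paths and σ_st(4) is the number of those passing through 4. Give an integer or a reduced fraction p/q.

6

Pairs whose geodesics pass through 4 — 5–2: 1; 5–1: 1; 5–3: 1; 6–2: 1; 6–1: 1; 6–3: 1.
All other pairs contribute 0.
Summing the contributions gives betweenness(4) = 6.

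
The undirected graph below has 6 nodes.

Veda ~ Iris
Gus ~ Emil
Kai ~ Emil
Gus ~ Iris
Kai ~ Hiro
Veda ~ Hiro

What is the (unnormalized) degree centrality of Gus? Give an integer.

2

Gus is directly tied to Emil and Iris. That is 2 neighbors, so the degree of Gus is 2.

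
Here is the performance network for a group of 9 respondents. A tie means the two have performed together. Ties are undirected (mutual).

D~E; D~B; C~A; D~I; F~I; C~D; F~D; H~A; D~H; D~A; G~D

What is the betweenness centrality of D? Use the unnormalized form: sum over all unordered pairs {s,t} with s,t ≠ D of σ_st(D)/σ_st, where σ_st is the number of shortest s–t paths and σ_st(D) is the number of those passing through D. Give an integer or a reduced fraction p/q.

Pairs whose geodesics pass through D — F–E: 1; F–B: 1; F–G: 1; F–H: 1; F–C: 1; F–A: 1; E–B: 1; E–I: 1; E–G: 1; E–H: 1; E–C: 1; E–A: 1; B–I: 1; B–G: 1 … (+11 more pairs).
All other pairs contribute 0.
Summing the contributions gives betweenness(D) = 49/2.

49/2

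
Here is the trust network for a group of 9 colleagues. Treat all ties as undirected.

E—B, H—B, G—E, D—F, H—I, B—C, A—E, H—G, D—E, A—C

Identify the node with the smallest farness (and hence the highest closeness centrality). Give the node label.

E

Farness (sum of distances to all others) for each node — A:18, B:14, C:19, D:18, E:13, F:25, G:16, H:17, I:24.
The smallest farness is 13, for E, so E has the highest closeness.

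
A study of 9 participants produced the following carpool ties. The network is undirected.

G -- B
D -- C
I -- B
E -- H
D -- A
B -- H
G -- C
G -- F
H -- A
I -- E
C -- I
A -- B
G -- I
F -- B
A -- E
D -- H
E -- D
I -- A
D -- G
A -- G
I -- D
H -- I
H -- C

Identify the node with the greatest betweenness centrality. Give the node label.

G

Unnormalized betweenness of each node: A:29/20, B:27/10, C:1/5, D:77/60, E:0, F:0, G:13/3, H:5/3, I:71/30.
G has the largest value, 13/3, making it the main broker — the node through which the most shortest paths run.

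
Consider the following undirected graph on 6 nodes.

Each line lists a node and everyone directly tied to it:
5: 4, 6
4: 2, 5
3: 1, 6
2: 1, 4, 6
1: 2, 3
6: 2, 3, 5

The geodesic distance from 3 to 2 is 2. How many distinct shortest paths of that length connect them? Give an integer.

The shortest distance is 2. The length-2 paths are: 3–1–2; 3–6–2.
That gives 2 distinct shortest paths.

2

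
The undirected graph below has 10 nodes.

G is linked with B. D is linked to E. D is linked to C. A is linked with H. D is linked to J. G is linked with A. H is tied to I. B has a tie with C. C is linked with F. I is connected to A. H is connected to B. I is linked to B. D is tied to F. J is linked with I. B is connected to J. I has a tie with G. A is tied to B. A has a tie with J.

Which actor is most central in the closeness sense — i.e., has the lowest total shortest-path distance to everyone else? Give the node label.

B

Farness (sum of distances to all others) for each node — A:15, B:13, C:15, D:16, E:24, F:20, G:19, H:19, I:15, J:14.
The smallest farness is 13, for B, so B has the highest closeness.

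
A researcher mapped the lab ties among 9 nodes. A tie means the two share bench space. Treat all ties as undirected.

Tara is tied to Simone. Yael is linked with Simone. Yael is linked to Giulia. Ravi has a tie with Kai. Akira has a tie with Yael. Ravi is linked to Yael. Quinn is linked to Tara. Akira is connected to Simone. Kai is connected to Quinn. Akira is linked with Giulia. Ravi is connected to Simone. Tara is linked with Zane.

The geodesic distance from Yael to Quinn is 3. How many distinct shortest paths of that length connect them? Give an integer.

2

The shortest distance is 3. The length-3 paths are: Yael–Simone–Tara–Quinn; Yael–Ravi–Kai–Quinn.
That gives 2 distinct shortest paths.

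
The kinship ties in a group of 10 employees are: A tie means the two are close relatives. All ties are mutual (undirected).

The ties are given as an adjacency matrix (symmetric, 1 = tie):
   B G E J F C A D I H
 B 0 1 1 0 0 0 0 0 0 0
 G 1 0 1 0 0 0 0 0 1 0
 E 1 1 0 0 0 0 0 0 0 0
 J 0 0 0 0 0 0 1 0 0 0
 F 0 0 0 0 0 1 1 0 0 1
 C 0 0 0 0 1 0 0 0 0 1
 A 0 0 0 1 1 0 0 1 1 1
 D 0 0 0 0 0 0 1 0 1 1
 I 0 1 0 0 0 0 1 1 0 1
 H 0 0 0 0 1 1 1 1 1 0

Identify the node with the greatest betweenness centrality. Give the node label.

Unnormalized betweenness of each node: A:21/2, B:0, C:0, D:0, E:0, F:1, G:14, H:17/2, I:18, J:0.
I has the largest value, 18, making it the main broker — the node through which the most shortest paths run.

I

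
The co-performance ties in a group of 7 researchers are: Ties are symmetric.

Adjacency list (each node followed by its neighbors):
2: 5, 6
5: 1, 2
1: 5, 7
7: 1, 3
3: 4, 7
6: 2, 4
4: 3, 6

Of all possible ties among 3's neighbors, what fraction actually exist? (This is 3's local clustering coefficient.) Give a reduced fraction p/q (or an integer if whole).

0

3's neighbors: 4 and 7 (k = 2).
Possible neighbor pairs: C(2,2) = 1. Edges among them: none → e = 0.
Clustering(3) = 0/1.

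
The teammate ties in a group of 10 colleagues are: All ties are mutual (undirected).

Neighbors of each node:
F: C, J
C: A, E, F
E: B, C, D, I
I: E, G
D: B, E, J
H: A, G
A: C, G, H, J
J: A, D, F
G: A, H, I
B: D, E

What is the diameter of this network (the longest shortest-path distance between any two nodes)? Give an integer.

4

Eccentricity of each node (its greatest distance to any other): A:3, B:4, C:2, D:3, E:3, F:3, G:3, H:4, I:3, J:3.
The maximum eccentricity is 4, realized for instance by the pair H–B via H – A – J – D – B. So the diameter is 4.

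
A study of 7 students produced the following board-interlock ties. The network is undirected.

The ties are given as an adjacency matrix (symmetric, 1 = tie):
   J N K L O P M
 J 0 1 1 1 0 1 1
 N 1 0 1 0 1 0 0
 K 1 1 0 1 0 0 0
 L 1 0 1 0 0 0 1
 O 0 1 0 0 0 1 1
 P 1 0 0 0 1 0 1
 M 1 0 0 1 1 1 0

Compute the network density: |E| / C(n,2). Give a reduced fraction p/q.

4/7

There are 12 edges and 7 nodes, so the maximum possible is C(7,2) = 21.
Density = 12/21 = 4/7.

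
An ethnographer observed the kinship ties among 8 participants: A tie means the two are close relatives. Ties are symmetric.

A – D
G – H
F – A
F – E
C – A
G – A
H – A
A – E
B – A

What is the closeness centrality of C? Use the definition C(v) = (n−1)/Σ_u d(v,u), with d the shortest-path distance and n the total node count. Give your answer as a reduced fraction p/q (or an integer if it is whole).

7/13

Distances from C: A:1, B:2, D:2, E:2, F:2, G:2, H:2. Sum = 13.
n = 8, so closeness = 7/13.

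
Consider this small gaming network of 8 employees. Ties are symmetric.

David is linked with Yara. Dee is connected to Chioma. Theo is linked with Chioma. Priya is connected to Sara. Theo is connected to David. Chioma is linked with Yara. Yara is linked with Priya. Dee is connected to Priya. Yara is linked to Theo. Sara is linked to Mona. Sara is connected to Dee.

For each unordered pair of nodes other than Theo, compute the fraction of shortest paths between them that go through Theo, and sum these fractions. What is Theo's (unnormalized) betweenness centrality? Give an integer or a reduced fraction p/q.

5/6

Pairs whose geodesics pass through Theo — David–Chioma: 1/2; David–Dee: 1/3.
All other pairs contribute 0.
Summing the contributions gives betweenness(Theo) = 5/6.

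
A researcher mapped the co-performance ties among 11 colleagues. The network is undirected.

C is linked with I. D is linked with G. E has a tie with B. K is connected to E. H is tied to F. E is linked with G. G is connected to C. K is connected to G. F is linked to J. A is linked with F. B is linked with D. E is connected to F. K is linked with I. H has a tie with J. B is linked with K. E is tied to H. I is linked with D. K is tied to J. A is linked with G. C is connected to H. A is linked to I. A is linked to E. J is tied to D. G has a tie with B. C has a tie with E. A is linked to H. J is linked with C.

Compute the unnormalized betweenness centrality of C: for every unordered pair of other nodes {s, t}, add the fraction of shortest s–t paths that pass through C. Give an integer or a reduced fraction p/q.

7/3

Pairs whose geodesics pass through C — J–E: 1/4; J–I: 1/3; J–G: 1/3; H–I: 1/2; H–G: 1/3; E–I: 1/3; I–G: 1/4.
All other pairs contribute 0.
Summing the contributions gives betweenness(C) = 7/3.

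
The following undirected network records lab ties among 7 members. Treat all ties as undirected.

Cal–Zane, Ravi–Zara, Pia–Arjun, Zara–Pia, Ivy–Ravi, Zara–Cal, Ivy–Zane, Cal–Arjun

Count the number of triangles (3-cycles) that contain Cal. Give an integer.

Cal's neighbors are Arjun, Zane, and Zara, but none of them are tied to each other, so no triangle contains Cal.

0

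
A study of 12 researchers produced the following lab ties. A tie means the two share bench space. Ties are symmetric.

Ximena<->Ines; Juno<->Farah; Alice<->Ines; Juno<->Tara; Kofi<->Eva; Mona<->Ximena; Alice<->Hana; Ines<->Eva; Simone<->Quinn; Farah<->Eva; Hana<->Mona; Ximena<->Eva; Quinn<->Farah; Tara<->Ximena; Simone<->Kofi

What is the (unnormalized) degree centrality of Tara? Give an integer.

Tara is directly tied to Juno and Ximena. That is 2 neighbors, so the degree of Tara is 2.

2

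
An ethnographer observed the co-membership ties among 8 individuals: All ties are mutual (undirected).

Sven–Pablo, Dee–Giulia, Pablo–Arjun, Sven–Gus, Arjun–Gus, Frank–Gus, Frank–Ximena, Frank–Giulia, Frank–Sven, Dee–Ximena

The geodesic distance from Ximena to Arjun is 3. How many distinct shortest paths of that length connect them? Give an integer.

The shortest distance is 3, and the only length-3 path is Ximena–Frank–Gus–Arjun. So there is exactly 1 shortest path.

1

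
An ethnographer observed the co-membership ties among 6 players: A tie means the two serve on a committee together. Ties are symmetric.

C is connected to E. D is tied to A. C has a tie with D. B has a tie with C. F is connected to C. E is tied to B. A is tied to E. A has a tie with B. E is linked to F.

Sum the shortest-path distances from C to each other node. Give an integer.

Distances from C: A:2, B:1, D:1, E:1, F:1.
Sum = 2 + 1 + 1 + 1 + 1 = 6.

6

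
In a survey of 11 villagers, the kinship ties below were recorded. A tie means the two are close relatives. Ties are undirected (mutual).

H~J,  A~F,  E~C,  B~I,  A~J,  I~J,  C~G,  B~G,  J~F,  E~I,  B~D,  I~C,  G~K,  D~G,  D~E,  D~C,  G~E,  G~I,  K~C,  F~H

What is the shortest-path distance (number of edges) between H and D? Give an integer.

4

One shortest route is H – J – I – G – D, which uses 4 edges, and at distance 3 from H we only reach {B, C, E, G}, which does not include D. So d(H,D) = 4.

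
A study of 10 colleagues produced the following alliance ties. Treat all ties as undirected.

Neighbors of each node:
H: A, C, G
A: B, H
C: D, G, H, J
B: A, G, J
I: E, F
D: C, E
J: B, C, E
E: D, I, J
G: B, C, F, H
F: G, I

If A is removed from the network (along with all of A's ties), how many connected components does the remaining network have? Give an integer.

1

A's neighbors (B and H) remain reachable from one another through other ties, so the rest of the network stays in one piece.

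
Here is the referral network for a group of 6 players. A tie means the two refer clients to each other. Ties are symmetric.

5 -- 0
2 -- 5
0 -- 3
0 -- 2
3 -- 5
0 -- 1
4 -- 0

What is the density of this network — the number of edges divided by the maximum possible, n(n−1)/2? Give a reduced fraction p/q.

7/15

There are 7 edges and 6 nodes, so the maximum possible is C(6,2) = 15.
Density = 7/15.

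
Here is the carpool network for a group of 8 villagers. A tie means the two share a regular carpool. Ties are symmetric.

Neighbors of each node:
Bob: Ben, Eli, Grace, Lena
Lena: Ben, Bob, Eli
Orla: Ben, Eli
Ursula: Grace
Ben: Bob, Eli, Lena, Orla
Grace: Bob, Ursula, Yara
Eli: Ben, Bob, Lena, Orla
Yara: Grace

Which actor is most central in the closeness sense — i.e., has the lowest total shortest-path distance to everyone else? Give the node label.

Bob

Farness (sum of distances to all others) for each node — Ben:12, Bob:10, Eli:12, Grace:12, Lena:13, Orla:17, Ursula:18, Yara:18.
The smallest farness is 10, for Bob, so Bob has the highest closeness.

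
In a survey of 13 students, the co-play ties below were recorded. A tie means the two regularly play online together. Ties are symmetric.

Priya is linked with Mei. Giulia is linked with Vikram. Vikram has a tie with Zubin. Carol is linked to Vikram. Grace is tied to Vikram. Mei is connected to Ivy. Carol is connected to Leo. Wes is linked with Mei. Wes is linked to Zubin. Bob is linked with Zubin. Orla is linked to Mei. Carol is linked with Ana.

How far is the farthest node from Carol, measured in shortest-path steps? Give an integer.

5

Distances from Carol: Ana:1, Bob:3, Giulia:2, Grace:2, Ivy:5, Leo:1, Mei:4, Orla:5, Priya:5, Vikram:1, Wes:3, Zubin:2.
The largest is 5 (to Ivy, Orla, and Priya), so the eccentricity of Carol is 5.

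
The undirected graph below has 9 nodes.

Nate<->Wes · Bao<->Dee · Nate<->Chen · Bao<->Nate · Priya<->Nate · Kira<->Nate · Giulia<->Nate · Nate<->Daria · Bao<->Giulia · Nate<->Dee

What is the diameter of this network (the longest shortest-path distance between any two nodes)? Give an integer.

Eccentricity of each node (its greatest distance to any other): Bao:2, Chen:2, Daria:2, Dee:2, Giulia:2, Kira:2, Nate:1, Priya:2, Wes:2.
The maximum eccentricity is 2, realized for instance by the pair Wes–Kira via Wes – Nate – Kira. So the diameter is 2.

2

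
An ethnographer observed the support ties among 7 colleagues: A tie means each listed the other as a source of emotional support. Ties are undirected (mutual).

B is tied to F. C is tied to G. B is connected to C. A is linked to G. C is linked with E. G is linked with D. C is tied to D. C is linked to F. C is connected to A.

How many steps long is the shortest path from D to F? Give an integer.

2

One shortest route is D – C – F, which uses 2 edges, and D and F are not directly tied, so nothing shorter exists. So d(D,F) = 2.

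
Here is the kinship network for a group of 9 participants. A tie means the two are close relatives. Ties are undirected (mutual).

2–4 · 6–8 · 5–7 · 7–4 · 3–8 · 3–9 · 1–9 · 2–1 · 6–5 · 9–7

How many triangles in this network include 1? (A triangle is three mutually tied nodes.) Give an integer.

1's neighbors are 2 and 9, but none of them are tied to each other, so no triangle contains 1.

0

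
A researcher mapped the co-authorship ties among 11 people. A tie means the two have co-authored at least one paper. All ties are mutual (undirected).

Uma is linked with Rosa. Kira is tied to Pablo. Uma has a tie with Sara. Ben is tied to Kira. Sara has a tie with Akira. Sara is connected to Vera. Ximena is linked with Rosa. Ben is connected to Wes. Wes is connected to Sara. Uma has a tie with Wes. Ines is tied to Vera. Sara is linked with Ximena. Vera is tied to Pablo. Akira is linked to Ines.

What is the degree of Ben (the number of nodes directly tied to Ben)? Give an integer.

Ben is directly tied to Kira and Wes. That is 2 neighbors, so the degree of Ben is 2.

2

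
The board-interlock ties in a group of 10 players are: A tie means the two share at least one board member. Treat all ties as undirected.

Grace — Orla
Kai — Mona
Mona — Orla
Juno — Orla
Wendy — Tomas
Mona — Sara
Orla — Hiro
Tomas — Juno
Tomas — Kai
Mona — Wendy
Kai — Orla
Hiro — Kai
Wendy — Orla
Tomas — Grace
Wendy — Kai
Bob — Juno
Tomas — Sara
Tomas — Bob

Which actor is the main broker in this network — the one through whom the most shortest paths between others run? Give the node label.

Tomas

Unnormalized betweenness of each node: Bob:0, Grace:1/4, Hiro:0, Juno:2, Kai:4, Mona:8/3, Orla:103/12, Sara:7/12, Tomas:133/12, Wendy:5/6.
Tomas has the largest value, 133/12, making it the main broker — the node through which the most shortest paths run.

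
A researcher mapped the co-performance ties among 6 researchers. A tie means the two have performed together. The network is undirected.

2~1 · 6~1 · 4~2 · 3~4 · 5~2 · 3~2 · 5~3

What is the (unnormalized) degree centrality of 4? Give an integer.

4 is directly tied to 2 and 3. That is 2 neighbors, so the degree of 4 is 2.

2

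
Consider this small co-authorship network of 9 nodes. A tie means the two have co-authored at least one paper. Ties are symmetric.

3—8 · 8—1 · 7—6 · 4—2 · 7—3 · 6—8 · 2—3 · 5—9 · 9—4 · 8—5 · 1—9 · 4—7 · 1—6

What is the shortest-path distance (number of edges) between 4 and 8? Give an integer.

One shortest route is 4 – 7 – 6 – 8, which uses 3 edges, and at distance 2 from 4 we only reach {1, 3, 5, 6}, which does not include 8. So d(4,8) = 3.

3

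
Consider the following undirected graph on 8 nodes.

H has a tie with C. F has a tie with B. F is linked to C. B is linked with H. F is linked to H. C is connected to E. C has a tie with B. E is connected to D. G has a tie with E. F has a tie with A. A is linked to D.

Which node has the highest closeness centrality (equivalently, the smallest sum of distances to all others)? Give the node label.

Farness (sum of distances to all others) for each node — A:13, B:13, C:10, D:14, E:11, F:11, G:17, H:13.
The smallest farness is 10, for C, so C has the highest closeness.

C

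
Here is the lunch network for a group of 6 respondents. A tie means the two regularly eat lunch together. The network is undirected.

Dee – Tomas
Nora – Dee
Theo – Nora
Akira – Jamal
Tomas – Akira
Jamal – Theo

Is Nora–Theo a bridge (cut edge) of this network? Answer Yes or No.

Even without that edge, Nora still reaches Theo via Nora – Dee – Tomas – Akira – Jamal – Theo, so the network stays connected. Not a bridge.

No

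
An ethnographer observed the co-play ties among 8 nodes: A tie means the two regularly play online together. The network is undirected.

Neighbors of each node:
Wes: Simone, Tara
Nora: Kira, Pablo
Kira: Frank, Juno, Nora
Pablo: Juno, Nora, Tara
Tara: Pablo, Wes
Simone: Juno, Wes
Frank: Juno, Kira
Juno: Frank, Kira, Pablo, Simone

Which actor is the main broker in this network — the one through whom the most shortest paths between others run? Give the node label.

Juno

Unnormalized betweenness of each node: Frank:0, Juno:9, Kira:2, Nora:1, Pablo:6, Simone:3, Tara:2, Wes:1.
Juno has the largest value, 9, making it the main broker — the node through which the most shortest paths run.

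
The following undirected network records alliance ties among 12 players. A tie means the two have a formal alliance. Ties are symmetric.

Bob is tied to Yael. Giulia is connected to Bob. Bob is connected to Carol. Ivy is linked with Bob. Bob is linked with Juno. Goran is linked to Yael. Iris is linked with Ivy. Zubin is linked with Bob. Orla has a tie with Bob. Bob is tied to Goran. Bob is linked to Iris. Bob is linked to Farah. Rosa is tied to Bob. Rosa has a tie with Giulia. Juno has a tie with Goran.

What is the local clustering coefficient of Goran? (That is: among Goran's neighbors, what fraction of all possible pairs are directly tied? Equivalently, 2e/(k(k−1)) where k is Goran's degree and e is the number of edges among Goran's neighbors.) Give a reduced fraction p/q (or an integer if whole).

2/3

Goran's neighbors: Bob, Juno, and Yael (k = 3).
Possible neighbor pairs: C(3,2) = 3. Edges among them: Bob–Juno, Bob–Yael → e = 2.
Clustering(Goran) = 2/3.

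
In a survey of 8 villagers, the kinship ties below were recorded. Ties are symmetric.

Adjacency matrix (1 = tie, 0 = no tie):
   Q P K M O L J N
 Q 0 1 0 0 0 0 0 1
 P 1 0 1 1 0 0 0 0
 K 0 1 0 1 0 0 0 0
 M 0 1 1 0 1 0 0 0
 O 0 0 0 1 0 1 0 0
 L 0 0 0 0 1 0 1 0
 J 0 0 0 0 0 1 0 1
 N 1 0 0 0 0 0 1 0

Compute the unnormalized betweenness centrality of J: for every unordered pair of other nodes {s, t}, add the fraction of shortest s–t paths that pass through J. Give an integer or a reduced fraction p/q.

Pairs whose geodesics pass through J — Q–L: 1; O–N: 1; L–N: 1.
All other pairs contribute 0.
Summing the contributions gives betweenness(J) = 3.

3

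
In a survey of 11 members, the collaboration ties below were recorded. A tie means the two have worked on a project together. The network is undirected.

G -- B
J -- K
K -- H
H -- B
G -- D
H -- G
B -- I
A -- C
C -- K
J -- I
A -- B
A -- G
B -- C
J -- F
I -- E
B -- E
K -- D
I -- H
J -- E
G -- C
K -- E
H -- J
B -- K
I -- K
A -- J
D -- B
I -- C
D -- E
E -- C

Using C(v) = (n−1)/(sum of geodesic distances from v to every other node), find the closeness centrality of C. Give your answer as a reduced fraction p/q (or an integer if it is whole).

2/3

Distances from C: A:1, B:1, D:2, E:1, F:3, G:1, H:2, I:1, J:2, K:1. Sum = 15.
n = 11, so closeness = 10/15 = 2/3.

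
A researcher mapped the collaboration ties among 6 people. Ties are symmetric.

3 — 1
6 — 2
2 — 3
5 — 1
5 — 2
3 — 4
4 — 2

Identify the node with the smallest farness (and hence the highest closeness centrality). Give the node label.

Farness (sum of distances to all others) for each node — 1:9, 2:6, 3:7, 4:8, 5:8, 6:10.
The smallest farness is 6, for 2, so 2 has the highest closeness.

2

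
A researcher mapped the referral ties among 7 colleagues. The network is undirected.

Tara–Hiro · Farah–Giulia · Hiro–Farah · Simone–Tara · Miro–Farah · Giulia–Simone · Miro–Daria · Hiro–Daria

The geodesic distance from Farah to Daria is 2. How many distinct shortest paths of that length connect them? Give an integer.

The shortest distance is 2. The length-2 paths are: Farah–Miro–Daria; Farah–Hiro–Daria.
That gives 2 distinct shortest paths.

2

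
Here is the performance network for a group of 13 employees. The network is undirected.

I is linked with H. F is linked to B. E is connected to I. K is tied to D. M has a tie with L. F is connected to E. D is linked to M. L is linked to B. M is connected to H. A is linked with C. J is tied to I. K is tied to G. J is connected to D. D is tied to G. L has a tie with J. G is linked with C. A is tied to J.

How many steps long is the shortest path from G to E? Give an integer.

4

One shortest route is G – D – J – I – E, which uses 4 edges, and at distance 3 from G we only reach {H, I, L}, which does not include E. So d(G,E) = 4.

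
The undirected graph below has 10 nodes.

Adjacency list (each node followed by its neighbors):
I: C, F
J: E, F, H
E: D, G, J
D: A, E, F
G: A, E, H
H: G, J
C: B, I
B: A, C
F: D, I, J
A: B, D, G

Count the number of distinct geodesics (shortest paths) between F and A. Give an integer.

1

The shortest distance is 2, and the only length-2 path is F–D–A. So there is exactly 1 shortest path.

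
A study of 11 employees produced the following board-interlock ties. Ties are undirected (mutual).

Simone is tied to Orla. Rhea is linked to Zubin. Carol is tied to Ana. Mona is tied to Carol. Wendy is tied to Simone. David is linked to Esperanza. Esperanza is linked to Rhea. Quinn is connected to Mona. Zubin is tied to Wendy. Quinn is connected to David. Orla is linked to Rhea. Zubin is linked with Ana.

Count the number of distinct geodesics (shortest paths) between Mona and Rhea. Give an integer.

2

The shortest distance is 4. The length-4 paths are: Mona–Carol–Ana–Zubin–Rhea; Mona–Quinn–David–Esperanza–Rhea.
That gives 2 distinct shortest paths.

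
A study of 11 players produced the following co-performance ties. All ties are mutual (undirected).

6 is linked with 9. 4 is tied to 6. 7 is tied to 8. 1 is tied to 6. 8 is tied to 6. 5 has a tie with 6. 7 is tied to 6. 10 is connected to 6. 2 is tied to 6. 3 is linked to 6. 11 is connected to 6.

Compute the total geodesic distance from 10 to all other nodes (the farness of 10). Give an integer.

19

Distances from 10: 1:2, 2:2, 3:2, 4:2, 5:2, 6:1, 7:2, 8:2, 9:2, 11:2.
Sum = 2 + 2 + 2 + 2 + 2 + 1 + 2 + 2 + 2 + 2 = 19.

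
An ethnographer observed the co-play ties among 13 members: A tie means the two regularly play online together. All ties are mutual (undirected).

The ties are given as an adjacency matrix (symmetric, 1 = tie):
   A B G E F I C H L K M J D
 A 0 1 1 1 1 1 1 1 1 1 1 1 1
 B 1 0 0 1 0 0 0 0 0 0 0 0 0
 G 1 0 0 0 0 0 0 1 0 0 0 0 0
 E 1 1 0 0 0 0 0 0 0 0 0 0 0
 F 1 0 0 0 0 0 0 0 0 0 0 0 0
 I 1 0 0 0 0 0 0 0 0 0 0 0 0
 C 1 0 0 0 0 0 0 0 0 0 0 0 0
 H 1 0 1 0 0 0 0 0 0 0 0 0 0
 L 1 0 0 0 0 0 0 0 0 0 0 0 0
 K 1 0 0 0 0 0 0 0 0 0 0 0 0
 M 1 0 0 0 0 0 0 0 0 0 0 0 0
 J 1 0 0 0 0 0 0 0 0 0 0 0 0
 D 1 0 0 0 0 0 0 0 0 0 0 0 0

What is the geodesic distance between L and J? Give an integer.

2

One shortest route is L – A – J, which uses 2 edges, and L and J are not directly tied, so nothing shorter exists. So d(L,J) = 2.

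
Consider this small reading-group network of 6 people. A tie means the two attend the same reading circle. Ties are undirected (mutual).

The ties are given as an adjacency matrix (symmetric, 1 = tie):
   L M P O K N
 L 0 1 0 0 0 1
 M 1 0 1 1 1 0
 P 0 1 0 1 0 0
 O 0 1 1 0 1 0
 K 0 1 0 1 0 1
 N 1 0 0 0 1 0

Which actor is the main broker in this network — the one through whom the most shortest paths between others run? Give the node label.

M

Unnormalized betweenness of each node: K:13/6, L:5/6, M:11/3, N:1/2, O:5/6, P:0.
M has the largest value, 11/3, making it the main broker — the node through which the most shortest paths run.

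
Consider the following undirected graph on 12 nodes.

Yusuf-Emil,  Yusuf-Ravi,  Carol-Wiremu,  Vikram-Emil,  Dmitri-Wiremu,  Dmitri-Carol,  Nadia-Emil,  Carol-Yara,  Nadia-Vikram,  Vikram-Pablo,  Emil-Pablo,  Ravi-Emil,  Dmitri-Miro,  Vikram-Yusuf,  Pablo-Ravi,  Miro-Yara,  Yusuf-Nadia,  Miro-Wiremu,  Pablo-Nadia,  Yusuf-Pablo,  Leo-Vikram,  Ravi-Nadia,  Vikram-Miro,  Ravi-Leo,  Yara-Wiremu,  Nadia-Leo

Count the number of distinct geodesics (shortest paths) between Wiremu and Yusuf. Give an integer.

The shortest distance is 3, and the only length-3 path is Wiremu–Miro–Vikram–Yusuf. So there is exactly 1 shortest path.

1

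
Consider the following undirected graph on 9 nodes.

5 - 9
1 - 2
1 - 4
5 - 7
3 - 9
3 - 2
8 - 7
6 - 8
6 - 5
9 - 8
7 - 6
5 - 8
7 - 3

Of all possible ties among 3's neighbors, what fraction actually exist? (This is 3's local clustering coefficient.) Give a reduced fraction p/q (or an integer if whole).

3's neighbors: 2, 7, and 9 (k = 3).
Possible neighbor pairs: C(3,2) = 3. Edges among them: none → e = 0.
Clustering(3) = 0/3 = 0.

0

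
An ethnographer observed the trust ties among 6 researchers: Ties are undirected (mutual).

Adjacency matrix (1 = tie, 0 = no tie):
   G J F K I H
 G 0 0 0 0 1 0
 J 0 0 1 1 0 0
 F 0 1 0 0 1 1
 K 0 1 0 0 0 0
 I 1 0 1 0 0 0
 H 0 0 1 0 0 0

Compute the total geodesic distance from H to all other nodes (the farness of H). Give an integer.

Distances from H: F:1, G:3, I:2, J:2, K:3.
Sum = 1 + 3 + 2 + 2 + 3 = 11.

11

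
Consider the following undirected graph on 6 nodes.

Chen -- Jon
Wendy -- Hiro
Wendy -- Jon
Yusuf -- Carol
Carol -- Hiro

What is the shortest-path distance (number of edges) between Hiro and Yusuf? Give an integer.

One shortest route is Hiro – Carol – Yusuf, which uses 2 edges, and Hiro and Yusuf are not directly tied, so nothing shorter exists. So d(Hiro,Yusuf) = 2.

2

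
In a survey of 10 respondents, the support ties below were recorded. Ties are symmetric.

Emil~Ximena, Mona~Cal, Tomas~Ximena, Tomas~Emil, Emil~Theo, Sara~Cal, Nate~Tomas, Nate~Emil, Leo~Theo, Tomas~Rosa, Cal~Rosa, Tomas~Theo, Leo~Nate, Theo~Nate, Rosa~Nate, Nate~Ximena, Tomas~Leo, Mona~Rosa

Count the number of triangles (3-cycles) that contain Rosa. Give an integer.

Rosa's neighbors: Cal, Mona, Nate, and Tomas.
Neighbor pairs that are themselves tied: Rosa–Cal–Mona; Rosa–Nate–Tomas. Each forms one triangle with Rosa, for 2 in total.

2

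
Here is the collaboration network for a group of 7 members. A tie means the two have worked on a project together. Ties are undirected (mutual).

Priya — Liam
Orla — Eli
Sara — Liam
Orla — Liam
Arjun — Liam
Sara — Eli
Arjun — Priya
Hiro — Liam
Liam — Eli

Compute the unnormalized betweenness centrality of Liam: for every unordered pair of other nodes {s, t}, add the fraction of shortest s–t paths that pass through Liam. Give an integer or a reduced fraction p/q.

23/2

Pairs whose geodesics pass through Liam — Arjun–Orla: 1; Arjun–Hiro: 1; Arjun–Sara: 1; Arjun–Eli: 1; Orla–Hiro: 1; Orla–Priya: 1; Orla–Sara: 1/2; Hiro–Priya: 1; Hiro–Sara: 1; Hiro–Eli: 1; Priya–Sara: 1; Priya–Eli: 1.
All other pairs contribute 0.
Summing the contributions gives betweenness(Liam) = 23/2.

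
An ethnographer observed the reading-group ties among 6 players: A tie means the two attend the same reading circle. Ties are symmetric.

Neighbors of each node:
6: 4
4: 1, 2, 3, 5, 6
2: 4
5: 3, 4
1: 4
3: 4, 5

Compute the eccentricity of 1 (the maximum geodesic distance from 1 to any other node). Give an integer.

Distances from 1: 2:2, 3:2, 4:1, 5:2, 6:2.
The largest is 2 (to 3, 2, 5, and 6), so the eccentricity of 1 is 2.

2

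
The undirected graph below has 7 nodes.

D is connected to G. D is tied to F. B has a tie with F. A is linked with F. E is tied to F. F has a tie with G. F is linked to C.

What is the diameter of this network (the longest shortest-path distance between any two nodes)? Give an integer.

2

Eccentricity of each node (its greatest distance to any other): A:2, B:2, C:2, D:2, E:2, F:1, G:2.
The maximum eccentricity is 2, realized for instance by the pair E–G via E – F – G. So the diameter is 2.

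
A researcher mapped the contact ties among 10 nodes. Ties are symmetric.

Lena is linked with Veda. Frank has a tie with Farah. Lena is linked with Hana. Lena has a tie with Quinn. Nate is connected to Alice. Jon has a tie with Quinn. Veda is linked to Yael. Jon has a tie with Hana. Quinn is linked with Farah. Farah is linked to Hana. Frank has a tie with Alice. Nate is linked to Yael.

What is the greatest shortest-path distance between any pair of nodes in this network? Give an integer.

5

Eccentricity of each node (its greatest distance to any other): Alice:4, Farah:4, Frank:4, Hana:4, Jon:5, Lena:4, Nate:5, Quinn:4, Veda:4, Yael:4.
The maximum eccentricity is 5, realized for instance by the pair Nate–Jon via Nate – Yael – Veda – Lena – Quinn – Jon. So the diameter is 5.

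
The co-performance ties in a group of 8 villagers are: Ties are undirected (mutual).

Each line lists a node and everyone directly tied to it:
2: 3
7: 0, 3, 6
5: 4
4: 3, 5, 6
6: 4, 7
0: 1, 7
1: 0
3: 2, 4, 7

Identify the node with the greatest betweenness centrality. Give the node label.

7

Unnormalized betweenness of each node: 0:6, 1:0, 2:0, 3:9, 4:7, 5:0, 6:3, 7:11.
7 has the largest value, 11, making it the main broker — the node through which the most shortest paths run.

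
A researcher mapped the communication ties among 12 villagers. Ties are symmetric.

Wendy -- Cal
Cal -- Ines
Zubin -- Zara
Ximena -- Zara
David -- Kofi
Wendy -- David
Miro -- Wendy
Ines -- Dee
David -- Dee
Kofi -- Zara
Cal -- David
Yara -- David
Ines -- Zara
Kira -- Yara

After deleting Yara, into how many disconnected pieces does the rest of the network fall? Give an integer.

Without Yara, the remaining ties split the others into: {Cal, David, Dee, Ines, Kofi, Miro, Wendy, Ximena, Zara, Zubin}; {Kira}.
That's 2 separate components.

2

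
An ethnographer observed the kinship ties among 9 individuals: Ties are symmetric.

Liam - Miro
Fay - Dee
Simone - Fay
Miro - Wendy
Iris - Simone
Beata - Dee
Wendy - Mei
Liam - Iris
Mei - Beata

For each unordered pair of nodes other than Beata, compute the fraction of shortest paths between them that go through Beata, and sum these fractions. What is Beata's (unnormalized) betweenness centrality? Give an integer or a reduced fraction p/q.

Pairs whose geodesics pass through Beata — Wendy–Dee: 1; Wendy–Fay: 1; Mei–Dee: 1; Mei–Fay: 1; Mei–Simone: 1; Dee–Miro: 1.
All other pairs contribute 0.
Summing the contributions gives betweenness(Beata) = 6.

6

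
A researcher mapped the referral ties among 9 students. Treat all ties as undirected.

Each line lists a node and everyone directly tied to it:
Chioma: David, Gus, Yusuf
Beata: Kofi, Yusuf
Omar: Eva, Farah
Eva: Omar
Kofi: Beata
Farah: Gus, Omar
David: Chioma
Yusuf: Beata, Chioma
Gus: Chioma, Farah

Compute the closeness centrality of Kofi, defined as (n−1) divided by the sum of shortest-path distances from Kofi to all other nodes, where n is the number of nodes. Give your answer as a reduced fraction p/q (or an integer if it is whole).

1/4

Distances from Kofi: Beata:1, Chioma:3, David:4, Eva:7, Farah:5, Gus:4, Omar:6, Yusuf:2. Sum = 32.
n = 9, so closeness = 8/32 = 1/4.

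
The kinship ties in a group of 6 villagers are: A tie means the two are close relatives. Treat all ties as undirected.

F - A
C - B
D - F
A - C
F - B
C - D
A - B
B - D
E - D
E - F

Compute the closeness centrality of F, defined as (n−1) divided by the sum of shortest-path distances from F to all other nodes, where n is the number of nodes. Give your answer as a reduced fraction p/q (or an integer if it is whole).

5/6

Distances from F: A:1, B:1, C:2, D:1, E:1. Sum = 6.
n = 6, so closeness = 5/6.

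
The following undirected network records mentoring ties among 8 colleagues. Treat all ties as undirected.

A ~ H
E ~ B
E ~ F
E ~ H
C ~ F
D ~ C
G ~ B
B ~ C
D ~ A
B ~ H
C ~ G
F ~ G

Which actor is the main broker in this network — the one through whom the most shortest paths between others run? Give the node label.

Unnormalized betweenness of each node: A:4/3, B:23/6, C:5, D:2, E:11/6, F:4/3, G:1/3, H:10/3.
C has the largest value, 5, making it the main broker — the node through which the most shortest paths run.

C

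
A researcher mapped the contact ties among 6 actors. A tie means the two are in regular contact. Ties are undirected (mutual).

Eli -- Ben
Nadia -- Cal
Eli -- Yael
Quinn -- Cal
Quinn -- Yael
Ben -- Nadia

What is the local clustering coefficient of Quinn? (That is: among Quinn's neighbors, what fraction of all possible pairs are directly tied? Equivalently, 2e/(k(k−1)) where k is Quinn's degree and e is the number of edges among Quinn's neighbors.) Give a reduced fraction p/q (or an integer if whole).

0

Quinn's neighbors: Cal and Yael (k = 2).
Possible neighbor pairs: C(2,2) = 1. Edges among them: none → e = 0.
Clustering(Quinn) = 0/1.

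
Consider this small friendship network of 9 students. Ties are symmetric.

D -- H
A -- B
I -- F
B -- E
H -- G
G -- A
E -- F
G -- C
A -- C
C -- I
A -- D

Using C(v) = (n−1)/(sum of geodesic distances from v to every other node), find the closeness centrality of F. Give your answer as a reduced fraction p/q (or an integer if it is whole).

2/5

Distances from F: A:3, B:2, C:2, D:4, E:1, G:3, H:4, I:1. Sum = 20.
n = 9, so closeness = 8/20 = 2/5.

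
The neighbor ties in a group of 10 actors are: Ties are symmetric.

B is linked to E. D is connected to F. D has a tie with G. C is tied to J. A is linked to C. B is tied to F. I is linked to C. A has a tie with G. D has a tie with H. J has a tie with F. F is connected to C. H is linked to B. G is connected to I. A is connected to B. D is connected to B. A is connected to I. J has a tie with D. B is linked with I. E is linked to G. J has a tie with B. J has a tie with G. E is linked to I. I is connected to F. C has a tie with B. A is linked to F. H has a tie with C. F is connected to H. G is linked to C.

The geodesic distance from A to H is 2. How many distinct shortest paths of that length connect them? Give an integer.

The shortest distance is 2. The length-2 paths are: A–B–H; A–C–H; A–F–H.
That gives 3 distinct shortest paths.

3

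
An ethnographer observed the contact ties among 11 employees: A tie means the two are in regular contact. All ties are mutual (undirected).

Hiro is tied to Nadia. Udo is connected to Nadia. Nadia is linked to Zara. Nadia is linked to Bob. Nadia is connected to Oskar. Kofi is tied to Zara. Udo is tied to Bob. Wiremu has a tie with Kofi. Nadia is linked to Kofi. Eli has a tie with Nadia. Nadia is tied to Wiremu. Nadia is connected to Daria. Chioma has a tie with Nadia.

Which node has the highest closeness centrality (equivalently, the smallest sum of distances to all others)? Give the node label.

Farness (sum of distances to all others) for each node — Bob:18, Chioma:19, Daria:19, Eli:19, Hiro:19, Kofi:17, Nadia:10, Oskar:19, Udo:18, Wiremu:18, Zara:18.
The smallest farness is 10, for Nadia, so Nadia has the highest closeness.

Nadia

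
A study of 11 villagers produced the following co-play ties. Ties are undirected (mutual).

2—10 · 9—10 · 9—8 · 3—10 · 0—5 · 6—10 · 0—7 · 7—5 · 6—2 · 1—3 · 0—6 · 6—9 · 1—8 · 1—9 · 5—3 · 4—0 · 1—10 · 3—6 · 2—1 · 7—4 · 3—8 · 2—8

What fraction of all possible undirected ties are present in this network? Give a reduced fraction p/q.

2/5

There are 22 edges and 11 nodes, so the maximum possible is C(11,2) = 55.
Density = 22/55 = 2/5.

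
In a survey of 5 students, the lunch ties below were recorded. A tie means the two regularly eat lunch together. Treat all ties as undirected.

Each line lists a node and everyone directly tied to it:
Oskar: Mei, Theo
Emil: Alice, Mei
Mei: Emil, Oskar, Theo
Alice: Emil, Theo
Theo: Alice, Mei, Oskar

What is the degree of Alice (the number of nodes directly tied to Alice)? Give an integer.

Alice is directly tied to Emil and Theo. That is 2 neighbors, so the degree of Alice is 2.

2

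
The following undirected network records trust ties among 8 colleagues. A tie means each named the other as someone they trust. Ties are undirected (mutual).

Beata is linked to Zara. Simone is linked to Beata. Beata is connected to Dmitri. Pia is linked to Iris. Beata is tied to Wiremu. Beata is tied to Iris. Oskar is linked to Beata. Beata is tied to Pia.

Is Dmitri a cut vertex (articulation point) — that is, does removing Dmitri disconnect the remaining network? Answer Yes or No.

Even without Dmitri, every remaining node can still reach every other (the residual graph is connected), so Dmitri is not a cut vertex.

No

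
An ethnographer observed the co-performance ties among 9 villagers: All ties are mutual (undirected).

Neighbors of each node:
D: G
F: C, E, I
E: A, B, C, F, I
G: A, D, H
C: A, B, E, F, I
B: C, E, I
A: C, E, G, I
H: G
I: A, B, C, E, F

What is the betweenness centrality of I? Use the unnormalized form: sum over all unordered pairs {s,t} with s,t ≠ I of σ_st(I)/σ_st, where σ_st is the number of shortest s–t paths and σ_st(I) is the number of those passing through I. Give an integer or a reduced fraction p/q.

3

Pairs whose geodesics pass through I — D–F: 1/3; D–B: 1/3; H–F: 1/3; H–B: 1/3; G–F: 1/3; G–B: 1/3; F–B: 1/3; F–A: 1/3; B–A: 1/3.
All other pairs contribute 0.
Summing the contributions gives betweenness(I) = 3.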